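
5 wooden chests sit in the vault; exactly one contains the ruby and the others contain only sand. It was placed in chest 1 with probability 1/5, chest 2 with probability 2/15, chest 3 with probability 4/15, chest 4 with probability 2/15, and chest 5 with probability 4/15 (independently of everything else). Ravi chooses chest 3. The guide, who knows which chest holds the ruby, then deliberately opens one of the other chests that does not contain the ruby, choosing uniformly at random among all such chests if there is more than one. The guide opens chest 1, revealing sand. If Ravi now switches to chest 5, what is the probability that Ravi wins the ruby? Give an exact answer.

4/11

Apply Bayes' rule, conditioning on where the ruby actually is.
If it is in chest 1 (prior 1/5): the guide opened chest 1, so this case is ruled out; weight (1/5)·0 = 0.
If it is in either of chests 2 and 4 (prior 2/15 each): the guide has 3 equally likely choices, so probability 1/3; weight (2/15)·(1/3) = 2/45 each.
If it is in chest 3 (prior 4/15): the guide has 4 equally likely choices, so probability 1/4; weight (4/15)·(1/4) = 1/15.
If it is in chest 5 (prior 4/15): the guide has 3 equally likely choices, so probability 1/3; weight (4/15)·(1/3) = 4/45.
The weights sum to 11/45.
So P(the ruby in chest 5 | the guide opened chest 1) = (4/45) / (11/45) = 4/11.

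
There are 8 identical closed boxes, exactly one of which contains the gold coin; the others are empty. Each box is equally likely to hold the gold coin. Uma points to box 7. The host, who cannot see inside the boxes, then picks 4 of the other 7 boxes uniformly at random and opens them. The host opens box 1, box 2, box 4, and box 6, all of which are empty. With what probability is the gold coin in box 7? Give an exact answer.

Apply Bayes' rule, conditioning on where the gold coin actually is.
If it is in any of boxes 1, 2, 4, and 6 (prior 1/8 each): that box was opened and seen not to hold the prize — ruled out; weight (1/8)·0 = 0 each.
If it is in any of boxes 3, 5, 7, and 8 (prior 1/8 each): the host picks exactly this set with probability 1/35 regardless, and none is the prize; weight (1/8)·(1/35) = 1/280 each.
The weights sum to 1/70.
So P(the gold coin in box 7 | the host opened box 1, box 2, box 4, and box 6) = (1/280) / (1/70) = 1/4.

1/4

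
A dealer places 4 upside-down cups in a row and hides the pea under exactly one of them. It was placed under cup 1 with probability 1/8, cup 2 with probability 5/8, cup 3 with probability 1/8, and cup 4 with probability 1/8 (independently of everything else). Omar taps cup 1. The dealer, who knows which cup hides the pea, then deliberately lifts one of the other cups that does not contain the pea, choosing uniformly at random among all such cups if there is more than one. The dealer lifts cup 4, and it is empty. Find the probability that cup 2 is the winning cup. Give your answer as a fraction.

Apply Bayes' rule, conditioning on where the pea actually is.
If it is under cup 1 (prior 1/8): the dealer has 3 equally likely choices, so probability 1/3; weight (1/8)·(1/3) = 1/24.
If it is under cup 2 (prior 5/8): the dealer has 2 equally likely choices, so probability 1/2; weight (5/8)·(1/2) = 5/16.
If it is under cup 3 (prior 1/8): the dealer has 2 equally likely choices, so probability 1/2; weight (1/8)·(1/2) = 1/16.
If it is under cup 4 (prior 1/8): the dealer opened cup 4, so this case is ruled out; weight (1/8)·0 = 0.
The weights sum to 5/12.
So P(the pea under cup 2 | the dealer opened cup 4) = (5/16) / (5/12) = 3/4.

3/4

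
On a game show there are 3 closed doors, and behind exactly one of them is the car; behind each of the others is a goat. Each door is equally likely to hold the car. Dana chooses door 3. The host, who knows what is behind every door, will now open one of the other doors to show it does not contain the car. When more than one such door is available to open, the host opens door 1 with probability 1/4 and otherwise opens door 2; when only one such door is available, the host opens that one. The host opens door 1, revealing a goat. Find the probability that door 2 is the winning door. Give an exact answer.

4/5

Condition on the true location of the car.
If it is behind door 1 (prior 1/3): the host opened door 1, so this case is ruled out; weight (1/3)·0 = 0.
If it is behind door 2 (prior 1/3): only door 1 is available, probability 1; weight (1/3)·1 = 1/3.
If it is behind door 3 (prior 1/3): door 1 is available, opened with probability 1/4; weight (1/3)·(1/4) = 1/12.
The weights sum to 5/12.
So P(the car behind door 2 | the host opened door 1) = (1/3) / (5/12) = 4/5.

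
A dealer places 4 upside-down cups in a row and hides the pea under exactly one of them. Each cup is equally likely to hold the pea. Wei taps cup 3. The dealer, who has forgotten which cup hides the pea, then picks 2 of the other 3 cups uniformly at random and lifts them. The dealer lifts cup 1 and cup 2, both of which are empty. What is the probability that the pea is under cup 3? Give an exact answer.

1/2

Condition on the true location of the pea.
If it is under either of cups 1 and 2 (prior 1/4 each): that cup was opened and seen not to hold the prize — ruled out; weight (1/4)·0 = 0 each.
If it is under either of cups 3 and 4 (prior 1/4 each): the dealer picks exactly this set with probability 1/3 regardless, and none is the prize; weight (1/4)·(1/3) = 1/12 each.
The weights sum to 1/6.
So P(the pea under cup 3 | the dealer opened cup 1 and cup 2) = (1/12) / (1/6) = 1/2.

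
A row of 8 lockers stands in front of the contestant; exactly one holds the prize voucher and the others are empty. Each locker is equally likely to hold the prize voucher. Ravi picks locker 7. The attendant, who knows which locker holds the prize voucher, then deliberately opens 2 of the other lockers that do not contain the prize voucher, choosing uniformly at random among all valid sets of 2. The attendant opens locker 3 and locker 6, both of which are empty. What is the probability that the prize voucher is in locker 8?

7/40

Consider each possible location of the prize voucher in turn.
If it is in any of lockers 1, 2, 4, 5, and 8 (prior 1/8 each): the attendant has 15 equally likely choices, so probability 1/15; weight (1/8)·(1/15) = 1/120 each.
If it is in either of lockers 3 and 6 (prior 1/8 each): that locker was opened and seen not to hold the prize — ruled out; weight (1/8)·0 = 0 each.
If it is in locker 7 (prior 1/8): the attendant has 21 equally likely choices, so probability 1/21; weight (1/8)·(1/21) = 1/168.
The weights sum to 1/21.
So P(the prize voucher in locker 8 | the attendant opened locker 3 and locker 6) = (1/120) / (1/21) = 7/40.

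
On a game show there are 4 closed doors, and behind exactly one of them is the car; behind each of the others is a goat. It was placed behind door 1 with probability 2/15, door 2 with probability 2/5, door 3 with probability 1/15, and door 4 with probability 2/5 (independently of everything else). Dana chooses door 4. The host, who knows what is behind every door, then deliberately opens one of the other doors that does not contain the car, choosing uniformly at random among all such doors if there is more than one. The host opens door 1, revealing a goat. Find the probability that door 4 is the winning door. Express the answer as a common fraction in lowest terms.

Apply Bayes' rule, conditioning on where the car actually is.
If it is behind door 1 (prior 2/15): the host opened door 1, so this case is ruled out; weight (2/15)·0 = 0.
If it is behind door 2 (prior 2/5): the host has 2 equally likely choices, so probability 1/2; weight (2/5)·(1/2) = 1/5.
If it is behind door 3 (prior 1/15): the host has 2 equally likely choices, so probability 1/2; weight (1/15)·(1/2) = 1/30.
If it is behind door 4 (prior 2/5): the host has 3 equally likely choices, so probability 1/3; weight (2/5)·(1/3) = 2/15.
The weights sum to 11/30.
So P(the car behind door 4 | the host opened door 1) = (2/15) / (11/30) = 4/11.

4/11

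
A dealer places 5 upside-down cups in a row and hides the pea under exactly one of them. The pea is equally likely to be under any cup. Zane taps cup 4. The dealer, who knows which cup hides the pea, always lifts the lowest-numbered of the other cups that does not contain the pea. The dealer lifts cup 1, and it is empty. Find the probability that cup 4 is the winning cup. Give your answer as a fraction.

1/4

Apply Bayes' rule, conditioning on where the pea actually is.
If it is under cup 1 (prior 1/5): the dealer opened cup 1, so this case is ruled out; weight (1/5)·0 = 0.
If it is under any of cups 2, 3, 4, and 5 (prior 1/5 each): cup 1 is the lowest-numbered option available, probability 1; weight (1/5)·1 = 1/5 each.
The weights sum to 4/5.
So P(the pea under cup 4 | the dealer opened cup 1) = (1/5) / (4/5) = 1/4.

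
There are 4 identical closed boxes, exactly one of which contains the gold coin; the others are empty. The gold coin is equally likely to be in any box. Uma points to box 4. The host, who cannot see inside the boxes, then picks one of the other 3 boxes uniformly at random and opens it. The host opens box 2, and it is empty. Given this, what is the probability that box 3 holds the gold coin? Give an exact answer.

Consider each possible location of the gold coin in turn.
If it is in any of boxes 1, 3, and 4 (prior 1/4 each): the host picks box 2 with probability 1/3 regardless, and it is not the prize; weight (1/4)·(1/3) = 1/12 each.
If it is in box 2 (prior 1/4): the host opened box 2, so this case is ruled out; weight (1/4)·0 = 0.
The weights sum to 1/4.
So P(the gold coin in box 3 | the host opened box 2) = (1/12) / (1/4) = 1/3.

1/3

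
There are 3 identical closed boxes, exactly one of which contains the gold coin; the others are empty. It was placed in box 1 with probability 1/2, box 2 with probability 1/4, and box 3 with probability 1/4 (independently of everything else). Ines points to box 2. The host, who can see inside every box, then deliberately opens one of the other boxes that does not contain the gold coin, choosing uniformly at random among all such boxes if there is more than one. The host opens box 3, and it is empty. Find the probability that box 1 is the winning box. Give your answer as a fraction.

4/5

Apply Bayes' rule, conditioning on where the gold coin actually is.
If it is in box 1 (prior 1/2): the host has no choice, probability 1; weight (1/2)·1 = 1/2.
If it is in box 2 (prior 1/4): the host has 2 equally likely choices, so probability 1/2; weight (1/4)·(1/2) = 1/8.
If it is in box 3 (prior 1/4): the host opened box 3, so this case is ruled out; weight (1/4)·0 = 0.
The weights sum to 5/8.
So P(the gold coin in box 1 | the host opened box 3) = (1/2) / (5/8) = 4/5.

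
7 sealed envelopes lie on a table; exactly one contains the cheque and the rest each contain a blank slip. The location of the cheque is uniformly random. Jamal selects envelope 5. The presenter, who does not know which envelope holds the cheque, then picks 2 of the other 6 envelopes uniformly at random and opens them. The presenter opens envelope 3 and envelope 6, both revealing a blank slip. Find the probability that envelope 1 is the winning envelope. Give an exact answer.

Condition on the true location of the cheque.
If it is in any of envelopes 1, 2, 4, 5, and 7 (prior 1/7 each): the presenter picks exactly this set with probability 1/15 regardless, and none is the prize; weight (1/7)·(1/15) = 1/105 each.
If it is in either of envelopes 3 and 6 (prior 1/7 each): that envelope was opened and seen not to hold the prize — ruled out; weight (1/7)·0 = 0 each.
The weights sum to 1/21.
So P(the cheque in envelope 1 | the presenter opened envelope 3 and envelope 6) = (1/105) / (1/21) = 1/5.

1/5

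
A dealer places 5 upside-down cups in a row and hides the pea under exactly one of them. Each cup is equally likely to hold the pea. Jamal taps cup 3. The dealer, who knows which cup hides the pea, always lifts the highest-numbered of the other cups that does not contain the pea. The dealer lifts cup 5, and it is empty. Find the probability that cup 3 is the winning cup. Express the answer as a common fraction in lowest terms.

1/4

Consider each possible location of the pea in turn.
If it is under any of cups 1, 2, 3, and 4 (prior 1/5 each): cup 5 is the highest-numbered option available, probability 1; weight (1/5)·1 = 1/5 each.
If it is under cup 5 (prior 1/5): the dealer opened cup 5, so this case is ruled out; weight (1/5)·0 = 0.
The weights sum to 4/5.
So P(the pea under cup 3 | the dealer opened cup 5) = (1/5) / (4/5) = 1/4.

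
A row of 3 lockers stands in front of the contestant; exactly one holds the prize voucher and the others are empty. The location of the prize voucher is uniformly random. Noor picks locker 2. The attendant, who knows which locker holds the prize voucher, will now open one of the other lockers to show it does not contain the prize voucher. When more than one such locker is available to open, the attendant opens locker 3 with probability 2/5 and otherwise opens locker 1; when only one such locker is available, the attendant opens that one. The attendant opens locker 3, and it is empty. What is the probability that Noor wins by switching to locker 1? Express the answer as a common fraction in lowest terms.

Condition on the true location of the prize voucher.
If it is in locker 1 (prior 1/3): only locker 3 is available, probability 1; weight (1/3)·1 = 1/3.
If it is in locker 2 (prior 1/3): locker 3 is available, opened with probability 2/5; weight (1/3)·(2/5) = 2/15.
If it is in locker 3 (prior 1/3): the attendant opened locker 3, so this case is ruled out; weight (1/3)·0 = 0.
The weights sum to 7/15.
So P(the prize voucher in locker 1 | the attendant opened locker 3) = (1/3) / (7/15) = 5/7.

5/7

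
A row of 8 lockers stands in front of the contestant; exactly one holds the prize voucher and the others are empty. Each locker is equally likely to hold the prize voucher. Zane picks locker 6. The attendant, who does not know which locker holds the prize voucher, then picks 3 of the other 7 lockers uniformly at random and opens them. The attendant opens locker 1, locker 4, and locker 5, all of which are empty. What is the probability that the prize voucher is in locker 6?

1/5

Because the attendant chose which lockers to open without knowing where the prize voucher is, the choice is independent of the prize location. Learning that none of the 3 opened lockers holds the prize voucher simply rules out those 3 locations and leaves the remaining 5 lockers still equally likely by symmetry.
So P(the prize voucher in locker 6) = 1/5.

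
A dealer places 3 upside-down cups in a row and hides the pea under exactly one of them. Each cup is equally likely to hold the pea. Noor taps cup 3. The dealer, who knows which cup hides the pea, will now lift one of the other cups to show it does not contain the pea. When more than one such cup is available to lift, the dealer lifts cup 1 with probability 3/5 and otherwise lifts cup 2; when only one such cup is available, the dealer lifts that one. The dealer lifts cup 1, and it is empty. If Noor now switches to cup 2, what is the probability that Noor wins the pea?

5/8

Consider each possible location of the pea in turn.
If it is under cup 1 (prior 1/3): the dealer opened cup 1, so this case is ruled out; weight (1/3)·0 = 0.
If it is under cup 2 (prior 1/3): only cup 1 is available, probability 1; weight (1/3)·1 = 1/3.
If it is under cup 3 (prior 1/3): cup 1 is available, opened with probability 3/5; weight (1/3)·(3/5) = 1/5.
The weights sum to 8/15.
So P(the pea under cup 2 | the dealer opened cup 1) = (1/3) / (8/15) = 5/8.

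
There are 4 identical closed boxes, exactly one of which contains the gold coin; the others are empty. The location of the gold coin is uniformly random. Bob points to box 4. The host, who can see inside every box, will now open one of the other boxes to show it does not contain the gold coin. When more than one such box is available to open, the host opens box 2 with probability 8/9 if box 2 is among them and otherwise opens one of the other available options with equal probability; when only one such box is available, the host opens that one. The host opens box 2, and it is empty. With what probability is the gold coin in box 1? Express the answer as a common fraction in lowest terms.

1/3

Condition on the true location of the gold coin.
If it is in any of boxes 1, 3, and 4 (prior 1/4 each): box 2 is available, opened with probability 8/9; weight (1/4)·(8/9) = 2/9 each.
If it is in box 2 (prior 1/4): the host opened box 2, so this case is ruled out; weight (1/4)·0 = 0.
The weights sum to 2/3.
So P(the gold coin in box 1 | the host opened box 2) = (2/9) / (2/3) = 1/3.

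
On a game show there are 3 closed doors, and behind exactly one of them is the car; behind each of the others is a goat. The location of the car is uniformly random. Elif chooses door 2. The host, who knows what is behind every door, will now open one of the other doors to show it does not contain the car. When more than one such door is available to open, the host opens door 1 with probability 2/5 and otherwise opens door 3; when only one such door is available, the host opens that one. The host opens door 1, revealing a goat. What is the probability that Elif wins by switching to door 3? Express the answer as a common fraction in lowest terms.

Condition on the true location of the car.
If it is behind door 1 (prior 1/3): the host opened door 1, so this case is ruled out; weight (1/3)·0 = 0.
If it is behind door 2 (prior 1/3): door 1 is available, opened with probability 2/5; weight (1/3)·(2/5) = 2/15.
If it is behind door 3 (prior 1/3): only door 1 is available, probability 1; weight (1/3)·1 = 1/3.
The weights sum to 7/15.
So P(the car behind door 3 | the host opened door 1) = (1/3) / (7/15) = 5/7.

5/7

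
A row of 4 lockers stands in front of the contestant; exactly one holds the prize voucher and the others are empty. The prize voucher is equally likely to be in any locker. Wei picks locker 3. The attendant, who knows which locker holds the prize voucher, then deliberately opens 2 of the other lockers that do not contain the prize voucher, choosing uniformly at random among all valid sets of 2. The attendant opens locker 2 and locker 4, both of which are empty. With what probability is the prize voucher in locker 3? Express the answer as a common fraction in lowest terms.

Condition on the true location of the prize voucher.
If it is in locker 1 (prior 1/4): the attendant has no choice, probability 1; weight (1/4)·1 = 1/4.
If it is in either of lockers 2 and 4 (prior 1/4 each): that locker was opened and seen not to hold the prize — ruled out; weight (1/4)·0 = 0 each.
If it is in locker 3 (prior 1/4): the attendant has 3 equally likely choices, so probability 1/3; weight (1/4)·(1/3) = 1/12.
The weights sum to 1/3.
So P(the prize voucher in locker 3 | the attendant opened locker 2 and locker 4) = (1/12) / (1/3) = 1/4.

1/4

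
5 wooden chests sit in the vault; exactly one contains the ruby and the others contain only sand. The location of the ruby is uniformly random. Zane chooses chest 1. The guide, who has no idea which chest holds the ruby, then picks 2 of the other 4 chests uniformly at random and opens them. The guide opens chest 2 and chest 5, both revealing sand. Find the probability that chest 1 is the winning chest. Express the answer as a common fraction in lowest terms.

1/3

Consider each possible location of the ruby in turn.
If it is in any of chests 1, 3, and 4 (prior 1/5 each): the guide picks exactly this set with probability 1/6 regardless, and none is the prize; weight (1/5)·(1/6) = 1/30 each.
If it is in either of chests 2 and 5 (prior 1/5 each): that chest was opened and seen not to hold the prize — ruled out; weight (1/5)·0 = 0 each.
The weights sum to 1/10.
So P(the ruby in chest 1 | the guide opened chest 2 and chest 5) = (1/30) / (1/10) = 1/3.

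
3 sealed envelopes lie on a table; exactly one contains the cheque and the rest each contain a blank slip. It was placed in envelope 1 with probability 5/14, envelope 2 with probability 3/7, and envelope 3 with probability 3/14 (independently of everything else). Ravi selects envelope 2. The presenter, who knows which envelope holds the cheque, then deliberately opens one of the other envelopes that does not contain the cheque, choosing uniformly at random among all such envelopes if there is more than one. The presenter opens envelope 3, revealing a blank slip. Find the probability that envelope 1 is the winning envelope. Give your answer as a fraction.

Consider each possible location of the cheque in turn.
If it is in envelope 1 (prior 5/14): the presenter has no choice, probability 1; weight (5/14)·1 = 5/14.
If it is in envelope 2 (prior 3/7): the presenter has 2 equally likely choices, so probability 1/2; weight (3/7)·(1/2) = 3/14.
If it is in envelope 3 (prior 3/14): the presenter opened envelope 3, so this case is ruled out; weight (3/14)·0 = 0.
The weights sum to 4/7.
So P(the cheque in envelope 1 | the presenter opened envelope 3) = (5/14) / (4/7) = 5/8.

5/8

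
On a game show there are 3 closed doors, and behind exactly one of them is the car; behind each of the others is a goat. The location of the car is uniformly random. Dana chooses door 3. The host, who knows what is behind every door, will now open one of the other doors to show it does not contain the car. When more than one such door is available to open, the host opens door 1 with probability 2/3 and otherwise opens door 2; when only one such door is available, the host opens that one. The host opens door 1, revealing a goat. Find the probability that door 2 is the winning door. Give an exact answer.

3/5

Condition on the true location of the car.
If it is behind door 1 (prior 1/3): the host opened door 1, so this case is ruled out; weight (1/3)·0 = 0.
If it is behind door 2 (prior 1/3): only door 1 is available, probability 1; weight (1/3)·1 = 1/3.
If it is behind door 3 (prior 1/3): door 1 is available, opened with probability 2/3; weight (1/3)·(2/3) = 2/9.
The weights sum to 5/9.
So P(the car behind door 2 | the host opened door 1) = (1/3) / (5/9) = 3/5.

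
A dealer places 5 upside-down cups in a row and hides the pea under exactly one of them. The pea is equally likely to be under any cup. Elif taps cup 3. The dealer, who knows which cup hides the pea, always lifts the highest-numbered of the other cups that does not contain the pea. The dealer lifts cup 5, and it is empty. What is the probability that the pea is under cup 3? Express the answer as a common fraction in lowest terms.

1/4

Apply Bayes' rule, conditioning on where the pea actually is.
If it is under any of cups 1, 2, 3, and 4 (prior 1/5 each): cup 5 is the highest-numbered option available, probability 1; weight (1/5)·1 = 1/5 each.
If it is under cup 5 (prior 1/5): the dealer opened cup 5, so this case is ruled out; weight (1/5)·0 = 0.
The weights sum to 4/5.
So P(the pea under cup 3 | the dealer opened cup 5) = (1/5) / (4/5) = 1/4.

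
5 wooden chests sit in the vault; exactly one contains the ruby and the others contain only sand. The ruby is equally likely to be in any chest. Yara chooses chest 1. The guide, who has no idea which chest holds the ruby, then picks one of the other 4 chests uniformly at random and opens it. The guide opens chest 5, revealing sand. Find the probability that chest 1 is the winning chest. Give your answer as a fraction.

Apply Bayes' rule, conditioning on where the ruby actually is.
If it is in any of chests 1, 2, 3, and 4 (prior 1/5 each): the guide picks chest 5 with probability 1/4 regardless, and it is not the prize; weight (1/5)·(1/4) = 1/20 each.
If it is in chest 5 (prior 1/5): the guide opened chest 5, so this case is ruled out; weight (1/5)·0 = 0.
The weights sum to 1/5.
So P(the ruby in chest 1 | the guide opened chest 5) = (1/20) / (1/5) = 1/4.

1/4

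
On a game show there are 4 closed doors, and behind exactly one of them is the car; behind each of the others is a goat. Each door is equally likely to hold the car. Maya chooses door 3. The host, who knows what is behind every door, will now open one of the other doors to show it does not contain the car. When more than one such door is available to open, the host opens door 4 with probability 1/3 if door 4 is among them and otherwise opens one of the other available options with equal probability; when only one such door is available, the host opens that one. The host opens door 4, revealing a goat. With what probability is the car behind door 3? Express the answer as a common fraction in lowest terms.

1/3

Apply Bayes' rule, conditioning on where the car actually is.
If it is behind any of doors 1, 2, and 3 (prior 1/4 each): door 4 is available, opened with probability 1/3; weight (1/4)·(1/3) = 1/12 each.
If it is behind door 4 (prior 1/4): the host opened door 4, so this case is ruled out; weight (1/4)·0 = 0.
The weights sum to 1/4.
So P(the car behind door 3 | the host opened door 4) = (1/12) / (1/4) = 1/3.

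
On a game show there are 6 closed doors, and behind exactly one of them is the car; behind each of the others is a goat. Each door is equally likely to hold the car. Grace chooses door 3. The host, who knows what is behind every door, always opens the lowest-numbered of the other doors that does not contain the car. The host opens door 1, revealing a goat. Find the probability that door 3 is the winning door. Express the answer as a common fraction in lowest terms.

Apply Bayes' rule, conditioning on where the car actually is.
If it is behind door 1 (prior 1/6): the host opened door 1, so this case is ruled out; weight (1/6)·0 = 0.
If it is behind any of doors 2, 3, 4, 5, and 6 (prior 1/6 each): door 1 is the lowest-numbered option available, probability 1; weight (1/6)·1 = 1/6 each.
The weights sum to 5/6.
So P(the car behind door 3 | the host opened door 1) = (1/6) / (5/6) = 1/5.

1/5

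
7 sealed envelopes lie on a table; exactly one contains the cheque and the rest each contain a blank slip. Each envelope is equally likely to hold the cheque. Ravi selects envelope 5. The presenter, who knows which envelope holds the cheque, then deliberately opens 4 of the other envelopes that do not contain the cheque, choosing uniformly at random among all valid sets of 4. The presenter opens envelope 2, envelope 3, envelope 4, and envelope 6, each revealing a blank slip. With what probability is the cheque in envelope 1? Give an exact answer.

3/7

Condition on the true location of the cheque.
If it is in either of envelopes 1 and 7 (prior 1/7 each): the presenter has 5 equally likely choices, so probability 1/5; weight (1/7)·(1/5) = 1/35 each.
If it is in any of envelopes 2, 3, 4, and 6 (prior 1/7 each): that envelope was opened and seen not to hold the prize — ruled out; weight (1/7)·0 = 0 each.
If it is in envelope 5 (prior 1/7): the presenter has 15 equally likely choices, so probability 1/15; weight (1/7)·(1/15) = 1/105.
The weights sum to 1/15.
So P(the cheque in envelope 1 | the presenter opened envelope 2, envelope 3, envelope 4, and envelope 6) = (1/35) / (1/15) = 3/7.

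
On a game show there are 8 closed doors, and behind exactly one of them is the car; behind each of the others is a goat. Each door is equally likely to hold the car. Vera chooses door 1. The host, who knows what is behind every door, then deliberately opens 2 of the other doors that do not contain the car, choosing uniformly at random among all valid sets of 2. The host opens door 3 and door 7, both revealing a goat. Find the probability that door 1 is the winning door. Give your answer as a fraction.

Condition on the true location of the car.
If it is behind door 1 (prior 1/8): the host has 21 equally likely choices, so probability 1/21; weight (1/8)·(1/21) = 1/168.
If it is behind any of doors 2, 4, 5, 6, and 8 (prior 1/8 each): the host has 15 equally likely choices, so probability 1/15; weight (1/8)·(1/15) = 1/120 each.
If it is behind either of doors 3 and 7 (prior 1/8 each): that door was opened and seen not to hold the prize — ruled out; weight (1/8)·0 = 0 each.
The weights sum to 1/21.
So P(the car behind door 1 | the host opened door 3 and door 7) = (1/168) / (1/21) = 1/8.

1/8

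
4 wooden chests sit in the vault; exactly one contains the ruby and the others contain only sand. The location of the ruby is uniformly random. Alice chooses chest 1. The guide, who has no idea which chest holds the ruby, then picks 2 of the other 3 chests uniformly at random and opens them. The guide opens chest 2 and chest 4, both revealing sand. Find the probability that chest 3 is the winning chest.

Because the guide chose which chests to open without knowing where the ruby is, the choice is independent of the prize location. Learning that none of the 2 opened chests holds the ruby simply rules out those 2 locations and leaves the remaining 2 chests still equally likely by symmetry.
So P(the ruby in chest 3) = 1/2.

1/2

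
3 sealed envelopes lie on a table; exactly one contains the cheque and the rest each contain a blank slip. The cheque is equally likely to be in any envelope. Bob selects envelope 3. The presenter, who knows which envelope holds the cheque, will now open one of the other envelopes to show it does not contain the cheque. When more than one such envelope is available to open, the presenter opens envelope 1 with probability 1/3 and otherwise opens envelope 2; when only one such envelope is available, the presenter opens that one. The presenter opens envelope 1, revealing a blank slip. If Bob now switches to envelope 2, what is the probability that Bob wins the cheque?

Apply Bayes' rule, conditioning on where the cheque actually is.
If it is in envelope 1 (prior 1/3): the presenter opened envelope 1, so this case is ruled out; weight (1/3)·0 = 0.
If it is in envelope 2 (prior 1/3): only envelope 1 is available, probability 1; weight (1/3)·1 = 1/3.
If it is in envelope 3 (prior 1/3): envelope 1 is available, opened with probability 1/3; weight (1/3)·(1/3) = 1/9.
The weights sum to 4/9.
So P(the cheque in envelope 2 | the presenter opened envelope 1) = (1/3) / (4/9) = 3/4.

3/4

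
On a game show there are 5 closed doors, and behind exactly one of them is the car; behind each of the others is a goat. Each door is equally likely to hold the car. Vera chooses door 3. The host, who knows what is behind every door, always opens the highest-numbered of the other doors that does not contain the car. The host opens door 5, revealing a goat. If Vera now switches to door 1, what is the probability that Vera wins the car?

1/4

Consider each possible location of the car in turn.
If it is behind any of doors 1, 2, 3, and 4 (prior 1/5 each): door 5 is the highest-numbered option available, probability 1; weight (1/5)·1 = 1/5 each.
If it is behind door 5 (prior 1/5): the host opened door 5, so this case is ruled out; weight (1/5)·0 = 0.
The weights sum to 4/5.
So P(the car behind door 1 | the host opened door 5) = (1/5) / (4/5) = 1/4.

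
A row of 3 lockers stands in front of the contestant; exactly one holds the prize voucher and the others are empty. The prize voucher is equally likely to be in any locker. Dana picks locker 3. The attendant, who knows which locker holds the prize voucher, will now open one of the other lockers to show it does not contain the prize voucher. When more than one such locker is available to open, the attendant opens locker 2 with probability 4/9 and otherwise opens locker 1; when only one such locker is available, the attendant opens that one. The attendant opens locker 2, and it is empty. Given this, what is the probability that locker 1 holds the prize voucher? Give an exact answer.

9/13

Consider each possible location of the prize voucher in turn.
If it is in locker 1 (prior 1/3): only locker 2 is available, probability 1; weight (1/3)·1 = 1/3.
If it is in locker 2 (prior 1/3): the attendant opened locker 2, so this case is ruled out; weight (1/3)·0 = 0.
If it is in locker 3 (prior 1/3): locker 2 is available, opened with probability 4/9; weight (1/3)·(4/9) = 4/27.
The weights sum to 13/27.
So P(the prize voucher in locker 1 | the attendant opened locker 2) = (1/3) / (13/27) = 9/13.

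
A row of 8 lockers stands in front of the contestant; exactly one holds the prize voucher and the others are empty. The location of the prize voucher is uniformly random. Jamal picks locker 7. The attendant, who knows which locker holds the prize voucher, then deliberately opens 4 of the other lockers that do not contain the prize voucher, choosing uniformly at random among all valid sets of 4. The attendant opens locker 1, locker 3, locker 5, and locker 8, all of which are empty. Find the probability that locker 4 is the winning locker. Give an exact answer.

Condition on the true location of the prize voucher.
If it is in any of lockers 1, 3, 5, and 8 (prior 1/8 each): that locker was opened and seen not to hold the prize — ruled out; weight (1/8)·0 = 0 each.
If it is in any of lockers 2, 4, and 6 (prior 1/8 each): the attendant has 15 equally likely choices, so probability 1/15; weight (1/8)·(1/15) = 1/120 each.
If it is in locker 7 (prior 1/8): the attendant has 35 equally likely choices, so probability 1/35; weight (1/8)·(1/35) = 1/280.
The weights sum to 1/35.
So P(the prize voucher in locker 4 | the attendant opened locker 1, locker 3, locker 5, and locker 8) = (1/120) / (1/35) = 7/24.

7/24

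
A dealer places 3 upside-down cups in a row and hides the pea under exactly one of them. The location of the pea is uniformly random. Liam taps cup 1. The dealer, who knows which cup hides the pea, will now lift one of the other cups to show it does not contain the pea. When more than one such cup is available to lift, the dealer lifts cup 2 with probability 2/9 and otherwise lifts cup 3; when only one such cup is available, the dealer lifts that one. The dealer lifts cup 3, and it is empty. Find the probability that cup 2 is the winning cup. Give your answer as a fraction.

9/16

Apply Bayes' rule, conditioning on where the pea actually is.
If it is under cup 1 (prior 1/3): cup 2 is available but not opened, probability 7/9; weight (1/3)·(7/9) = 7/27.
If it is under cup 2 (prior 1/3): only cup 3 is available, probability 1; weight (1/3)·1 = 1/3.
If it is under cup 3 (prior 1/3): the dealer opened cup 3, so this case is ruled out; weight (1/3)·0 = 0.
The weights sum to 16/27.
So P(the pea under cup 2 | the dealer opened cup 3) = (1/3) / (16/27) = 9/16.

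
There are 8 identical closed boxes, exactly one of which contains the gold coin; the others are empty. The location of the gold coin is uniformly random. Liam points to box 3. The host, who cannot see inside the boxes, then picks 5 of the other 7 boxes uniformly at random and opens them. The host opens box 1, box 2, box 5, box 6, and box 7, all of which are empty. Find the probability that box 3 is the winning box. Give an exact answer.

1/3

Consider each possible location of the gold coin in turn.
If it is in any of boxes 1, 2, 5, 6, and 7 (prior 1/8 each): that box was opened and seen not to hold the prize — ruled out; weight (1/8)·0 = 0 each.
If it is in any of boxes 3, 4, and 8 (prior 1/8 each): the host picks exactly this set with probability 1/21 regardless, and none is the prize; weight (1/8)·(1/21) = 1/168 each.
The weights sum to 1/56.
So P(the gold coin in box 3 | the host opened box 1, box 2, box 5, box 6, and box 7) = (1/168) / (1/56) = 1/3.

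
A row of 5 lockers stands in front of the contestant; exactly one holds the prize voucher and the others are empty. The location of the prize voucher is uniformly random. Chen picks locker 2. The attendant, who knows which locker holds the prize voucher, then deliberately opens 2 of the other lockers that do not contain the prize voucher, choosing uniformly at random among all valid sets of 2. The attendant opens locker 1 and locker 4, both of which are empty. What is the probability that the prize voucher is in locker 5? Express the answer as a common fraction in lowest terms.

Consider each possible location of the prize voucher in turn.
If it is in either of lockers 1 and 4 (prior 1/5 each): that locker was opened and seen not to hold the prize — ruled out; weight (1/5)·0 = 0 each.
If it is in locker 2 (prior 1/5): the attendant has 6 equally likely choices, so probability 1/6; weight (1/5)·(1/6) = 1/30.
If it is in either of lockers 3 and 5 (prior 1/5 each): the attendant has 3 equally likely choices, so probability 1/3; weight (1/5)·(1/3) = 1/15 each.
The weights sum to 1/6.
So P(the prize voucher in locker 5 | the attendant opened locker 1 and locker 4) = (1/15) / (1/6) = 2/5.

2/5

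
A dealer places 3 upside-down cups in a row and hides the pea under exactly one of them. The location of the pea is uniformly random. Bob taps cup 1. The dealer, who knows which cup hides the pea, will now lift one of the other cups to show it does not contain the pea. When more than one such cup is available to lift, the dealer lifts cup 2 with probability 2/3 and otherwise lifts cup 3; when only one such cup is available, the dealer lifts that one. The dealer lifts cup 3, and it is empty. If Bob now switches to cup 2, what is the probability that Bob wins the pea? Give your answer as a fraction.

Condition on the true location of the pea.
If it is under cup 1 (prior 1/3): cup 2 is available but not opened, probability 1/3; weight (1/3)·(1/3) = 1/9.
If it is under cup 2 (prior 1/3): only cup 3 is available, probability 1; weight (1/3)·1 = 1/3.
If it is under cup 3 (prior 1/3): the dealer opened cup 3, so this case is ruled out; weight (1/3)·0 = 0.
The weights sum to 4/9.
So P(the pea under cup 2 | the dealer opened cup 3) = (1/3) / (4/9) = 3/4.

3/4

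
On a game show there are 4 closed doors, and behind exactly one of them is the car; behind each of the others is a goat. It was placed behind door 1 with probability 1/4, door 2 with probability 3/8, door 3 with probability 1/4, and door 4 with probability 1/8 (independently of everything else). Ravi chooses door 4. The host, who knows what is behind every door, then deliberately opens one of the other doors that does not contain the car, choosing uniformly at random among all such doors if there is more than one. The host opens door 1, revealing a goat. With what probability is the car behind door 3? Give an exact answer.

6/17

Apply Bayes' rule, conditioning on where the car actually is.
If it is behind door 1 (prior 1/4): the host opened door 1, so this case is ruled out; weight (1/4)·0 = 0.
If it is behind door 2 (prior 3/8): the host has 2 equally likely choices, so probability 1/2; weight (3/8)·(1/2) = 3/16.
If it is behind door 3 (prior 1/4): the host has 2 equally likely choices, so probability 1/2; weight (1/4)·(1/2) = 1/8.
If it is behind door 4 (prior 1/8): the host has 3 equally likely choices, so probability 1/3; weight (1/8)·(1/3) = 1/24.
The weights sum to 17/48.
So P(the car behind door 3 | the host opened door 1) = (1/8) / (17/48) = 6/17.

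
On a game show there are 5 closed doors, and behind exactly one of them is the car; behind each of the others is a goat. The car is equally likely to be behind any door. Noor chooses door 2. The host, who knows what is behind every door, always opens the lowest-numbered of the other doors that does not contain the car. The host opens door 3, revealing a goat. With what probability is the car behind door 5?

0

Apply Bayes' rule, conditioning on where the car actually is.
If it is behind door 1 (prior 1/5): door 3 is the lowest-numbered option available, probability 1; weight (1/5)·1 = 1/5.
If it is behind any of doors 2, 4, and 5 (prior 1/5 each): the host would have opened door 1 instead, probability 0; weight (1/5)·0 = 0 each.
If it is behind door 3 (prior 1/5): the host opened door 3, so this case is ruled out; weight (1/5)·0 = 0.
The weights sum to 1/5.
So P(the car behind door 5 | the host opened door 3) = 0 / (1/5) = 0.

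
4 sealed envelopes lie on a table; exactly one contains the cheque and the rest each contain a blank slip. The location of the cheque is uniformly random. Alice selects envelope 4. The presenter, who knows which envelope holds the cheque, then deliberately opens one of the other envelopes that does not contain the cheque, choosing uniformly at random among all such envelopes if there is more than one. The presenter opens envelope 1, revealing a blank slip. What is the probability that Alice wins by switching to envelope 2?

Consider each possible location of the cheque in turn.
If it is in envelope 1 (prior 1/4): the presenter opened envelope 1, so this case is ruled out; weight (1/4)·0 = 0.
If it is in either of envelopes 2 and 3 (prior 1/4 each): the presenter has 2 equally likely choices, so probability 1/2; weight (1/4)·(1/2) = 1/8 each.
If it is in envelope 4 (prior 1/4): the presenter has 3 equally likely choices, so probability 1/3; weight (1/4)·(1/3) = 1/12.
The weights sum to 1/3.
So P(the cheque in envelope 2 | the presenter opened envelope 1) = (1/8) / (1/3) = 3/8.

3/8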